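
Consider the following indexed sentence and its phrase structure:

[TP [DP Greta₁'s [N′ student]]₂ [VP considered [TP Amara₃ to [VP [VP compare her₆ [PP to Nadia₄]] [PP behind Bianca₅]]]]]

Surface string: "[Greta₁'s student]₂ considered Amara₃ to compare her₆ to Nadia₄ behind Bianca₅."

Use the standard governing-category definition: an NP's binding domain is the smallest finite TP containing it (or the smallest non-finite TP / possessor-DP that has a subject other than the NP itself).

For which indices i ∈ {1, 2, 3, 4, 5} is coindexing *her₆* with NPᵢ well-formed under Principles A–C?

*her* is a pronoun, so Principle B applies: it must be free in its binding domain.
Binding domain of *her₆*: the embedded TP, whose subject is Amara₃.
*Greta₁* and the pronoun do not c-command one another → neither Principle B nor Principle C is at stake; coindexation permitted.
*[Greta₁'s student]₂* c-commands the pronoun but from outside its binding domain, and is not c-commanded by it → coindexation permitted.
*Amara₃* c-commands the pronoun within its binding domain → coindexation would violate Principle B.
*Nadia₄*: the pronoun c-commands this R-expression → coindexation would violate Principle C on *Nadia₄*.
*Bianca₅* and the pronoun do not c-command one another → neither Principle B nor Principle C is at stake; coindexation permitted.

{1, 2, 5}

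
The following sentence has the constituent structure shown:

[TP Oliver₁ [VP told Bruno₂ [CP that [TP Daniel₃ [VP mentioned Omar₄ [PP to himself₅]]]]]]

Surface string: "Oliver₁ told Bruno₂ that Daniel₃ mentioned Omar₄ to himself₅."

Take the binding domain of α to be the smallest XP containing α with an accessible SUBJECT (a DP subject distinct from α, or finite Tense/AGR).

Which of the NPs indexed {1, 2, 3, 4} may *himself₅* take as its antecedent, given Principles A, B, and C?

{3, 4}

*himself* is an anaphor, so Principle A applies: it must be bound in its binding domain.
Binding domain of *himself₅*: the embedded TP, whose subject is Daniel₃.
*Oliver₁* c-commands the anaphor but is outside its binding domain → cannot satisfy Principle A.
*Bruno₂* c-commands the anaphor but is outside its binding domain → cannot satisfy Principle A.
*Daniel₃* c-commands the anaphor within its binding domain → licit binder.
*Omar₄* c-commands the anaphor within its binding domain → licit binder.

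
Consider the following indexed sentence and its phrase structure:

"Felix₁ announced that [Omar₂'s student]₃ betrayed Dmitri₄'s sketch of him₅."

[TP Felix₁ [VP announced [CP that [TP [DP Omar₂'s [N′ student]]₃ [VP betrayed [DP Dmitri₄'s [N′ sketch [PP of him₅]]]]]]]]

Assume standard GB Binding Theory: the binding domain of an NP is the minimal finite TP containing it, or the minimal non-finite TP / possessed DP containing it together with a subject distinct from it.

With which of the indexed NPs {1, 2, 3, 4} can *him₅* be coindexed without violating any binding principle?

*him* is a pronoun, so Principle B applies: it must be free in its binding domain.
Binding domain of *him₅*: the possessed DP, whose subject is Dmitri₄.
*Felix₁* c-commands the pronoun but from outside its binding domain, and is not c-commanded by it → coindexation permitted.
*Omar₂* and the pronoun do not c-command one another → neither Principle B nor Principle C is at stake; coindexation permitted.
*[Omar₂'s student]₃* c-commands the pronoun but from outside its binding domain, and is not c-commanded by it → coindexation permitted.
*Dmitri₄* c-commands the pronoun within its binding domain → coindexation would violate Principle B.

{1, 2, 3}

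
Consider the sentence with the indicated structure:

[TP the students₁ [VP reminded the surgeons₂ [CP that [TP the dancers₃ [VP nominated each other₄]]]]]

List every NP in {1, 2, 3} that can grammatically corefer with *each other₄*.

{3}

*each other* is an anaphor, so Principle A applies: it must be bound in its binding domain.
Binding domain of *each other₄*: the embedded TP, whose subject is the dancers₃.
*the students₁* c-commands the anaphor but is outside its binding domain → cannot satisfy Principle A.
*the surgeons₂* c-commands the anaphor but is outside its binding domain → cannot satisfy Principle A.
*the dancers₃* c-commands the anaphor within its binding domain → licit binder.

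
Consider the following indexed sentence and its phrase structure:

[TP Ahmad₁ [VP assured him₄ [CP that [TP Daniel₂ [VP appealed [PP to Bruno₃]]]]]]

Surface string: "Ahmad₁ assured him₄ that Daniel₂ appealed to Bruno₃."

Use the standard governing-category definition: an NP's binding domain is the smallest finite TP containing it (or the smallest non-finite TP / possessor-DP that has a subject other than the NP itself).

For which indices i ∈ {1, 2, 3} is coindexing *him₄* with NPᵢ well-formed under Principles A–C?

*him* is a pronoun, so Principle B applies: it must be free in its binding domain.
Binding domain of *him₄*: the matrix TP, whose subject is Ahmad₁.
*Ahmad₁* c-commands the pronoun within its binding domain → coindexation would violate Principle B.
*Daniel₂*: the pronoun c-commands this R-expression → coindexation would violate Principle C on *Daniel₂*.
*Bruno₃*: the pronoun c-commands this R-expression → coindexation would violate Principle C on *Bruno₃*.

none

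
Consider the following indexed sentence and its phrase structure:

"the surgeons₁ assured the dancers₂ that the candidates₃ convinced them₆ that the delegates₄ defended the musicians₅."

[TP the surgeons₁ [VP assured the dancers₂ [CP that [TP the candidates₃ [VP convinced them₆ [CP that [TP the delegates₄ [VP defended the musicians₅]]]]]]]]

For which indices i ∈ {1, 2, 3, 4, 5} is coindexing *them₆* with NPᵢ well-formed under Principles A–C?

{1, 2}

*them* is a pronoun, so Principle B applies: it must be free in its binding domain.
Binding domain of *them₆*: the embedded TP, whose subject is the candidates₃.
*the surgeons₁* c-commands the pronoun but from outside its binding domain, and is not c-commanded by it → coindexation permitted.
*the dancers₂* c-commands the pronoun but from outside its binding domain, and is not c-commanded by it → coindexation permitted.
*the candidates₃* c-commands the pronoun within its binding domain → coindexation would violate Principle B.
*the delegates₄*: the pronoun c-commands this R-expression → coindexation would violate Principle C on *the delegates₄*.
*the musicians₅*: the pronoun c-commands this R-expression → coindexation would violate Principle C on *the musicians₅*.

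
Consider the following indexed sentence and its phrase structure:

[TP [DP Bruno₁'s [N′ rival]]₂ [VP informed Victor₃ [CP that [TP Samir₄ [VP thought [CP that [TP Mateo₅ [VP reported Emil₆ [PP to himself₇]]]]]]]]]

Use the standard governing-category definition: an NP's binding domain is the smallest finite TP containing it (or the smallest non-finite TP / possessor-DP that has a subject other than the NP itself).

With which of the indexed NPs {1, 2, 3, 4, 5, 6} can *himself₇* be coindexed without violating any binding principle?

*himself* is an anaphor, so Principle A applies: it must be bound in its binding domain.
Binding domain of *himself₇*: the embedded TP, whose subject is Mateo₅.
*Bruno₁* does not c-command the anaphor → cannot bind it.
*[Bruno₁'s rival]₂* c-commands the anaphor but is outside its binding domain → cannot satisfy Principle A.
*Victor₃* c-commands the anaphor but is outside its binding domain → cannot satisfy Principle A.
*Samir₄* c-commands the anaphor but is outside its binding domain → cannot satisfy Principle A.
*Mateo₅* c-commands the anaphor within its binding domain → licit binder.
*Emil₆* c-commands the anaphor within its binding domain → licit binder.

{5, 6}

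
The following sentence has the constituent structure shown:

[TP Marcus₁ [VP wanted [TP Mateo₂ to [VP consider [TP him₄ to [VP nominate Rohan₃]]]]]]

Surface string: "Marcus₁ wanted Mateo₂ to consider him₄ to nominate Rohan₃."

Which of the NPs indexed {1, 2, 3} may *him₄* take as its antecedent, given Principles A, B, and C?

*him* is a pronoun, so Principle B applies: it must be free in its binding domain.
Binding domain of *him₄*: the embedded TP, whose subject is Mateo₂.
*Marcus₁* c-commands the pronoun but from outside its binding domain, and is not c-commanded by it → coindexation permitted.
*Mateo₂* c-commands the pronoun within its binding domain → coindexation would violate Principle B.
*Rohan₃*: the pronoun c-commands this R-expression → coindexation would violate Principle C on *Rohan₃*.

{1}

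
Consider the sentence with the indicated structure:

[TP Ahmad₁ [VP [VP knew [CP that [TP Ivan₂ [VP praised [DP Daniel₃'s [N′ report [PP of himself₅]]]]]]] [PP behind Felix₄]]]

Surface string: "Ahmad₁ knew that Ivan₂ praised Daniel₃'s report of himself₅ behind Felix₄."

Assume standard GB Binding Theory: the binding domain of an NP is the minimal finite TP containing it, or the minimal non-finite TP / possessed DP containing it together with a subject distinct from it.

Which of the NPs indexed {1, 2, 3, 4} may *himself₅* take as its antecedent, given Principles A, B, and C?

*himself* is an anaphor, so Principle A applies: it must be bound in its binding domain.
Binding domain of *himself₅*: the possessed DP, whose subject is Daniel₃.
*Ahmad₁* c-commands the anaphor but is outside its binding domain → cannot satisfy Principle A.
*Ivan₂* c-commands the anaphor but is outside its binding domain → cannot satisfy Principle A.
*Daniel₃* c-commands the anaphor within its binding domain → licit binder.
*Felix₄* does not c-command the anaphor → cannot bind it.

{3}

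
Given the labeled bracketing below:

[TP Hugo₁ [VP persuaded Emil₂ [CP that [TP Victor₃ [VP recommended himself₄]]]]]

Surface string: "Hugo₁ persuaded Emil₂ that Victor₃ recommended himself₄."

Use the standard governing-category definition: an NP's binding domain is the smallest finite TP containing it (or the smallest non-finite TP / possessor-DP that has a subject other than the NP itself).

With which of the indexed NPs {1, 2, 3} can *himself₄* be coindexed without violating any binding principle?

*himself* is an anaphor, so Principle A applies: it must be bound in its binding domain.
Binding domain of *himself₄*: the embedded TP, whose subject is Victor₃.
*Hugo₁* c-commands the anaphor but is outside its binding domain → cannot satisfy Principle A.
*Emil₂* c-commands the anaphor but is outside its binding domain → cannot satisfy Principle A.
*Victor₃* c-commands the anaphor within its binding domain → licit binder.

{3}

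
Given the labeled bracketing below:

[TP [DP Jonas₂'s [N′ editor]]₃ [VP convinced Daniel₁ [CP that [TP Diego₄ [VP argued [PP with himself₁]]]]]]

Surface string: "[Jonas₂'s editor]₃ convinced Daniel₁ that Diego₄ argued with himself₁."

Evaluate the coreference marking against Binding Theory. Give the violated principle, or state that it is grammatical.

Principle A

The two coindexed NPs are *Daniel₁* and *himself₁*.
*himself₁* is an anaphor. Principle A requires it to be bound within its binding domain — the embedded TP, whose subject is Diego₄.
Within that domain it is c-commanded by *Diego₄*, which does not share its index.
*Daniel₁* does c-command the anaphor, but from outside its binding domain.
The anaphor is unbound in its domain → Principle A violation.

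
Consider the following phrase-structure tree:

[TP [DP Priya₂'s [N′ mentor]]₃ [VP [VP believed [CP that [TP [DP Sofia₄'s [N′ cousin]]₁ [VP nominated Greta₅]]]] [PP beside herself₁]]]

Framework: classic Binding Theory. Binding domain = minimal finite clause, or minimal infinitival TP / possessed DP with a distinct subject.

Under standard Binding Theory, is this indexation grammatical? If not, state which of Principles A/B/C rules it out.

The two coindexed NPs are *[Sofia₄'s cousin]₁* and *herself₁*.
*herself₁* is an anaphor. Principle A requires it to be bound within its binding domain — the matrix TP, whose subject is [Priya₂'s mentor]₃.
Within that domain it is c-commanded by *[Priya₂'s mentor]₃*, which does not share its index.
*[Sofia₄'s cousin]₁* does not c-command the anaphor at all.
The anaphor is unbound in its domain → Principle A violation.

Principle A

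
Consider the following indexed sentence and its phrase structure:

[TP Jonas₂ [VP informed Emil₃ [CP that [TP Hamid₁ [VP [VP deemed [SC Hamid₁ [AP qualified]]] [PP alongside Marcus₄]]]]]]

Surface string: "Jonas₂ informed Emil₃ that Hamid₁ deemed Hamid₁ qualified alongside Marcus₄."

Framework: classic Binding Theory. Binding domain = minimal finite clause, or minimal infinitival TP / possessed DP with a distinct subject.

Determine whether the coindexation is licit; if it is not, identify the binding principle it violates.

Principle C

The two coindexed NPs are *Hamid₁* (the lower occurrence) and *Hamid₁* (the higher occurrence).
*Hamid₁* (the lower occurrence) is an R-expression. Principle C requires it to be free everywhere.
*Hamid₁* (the higher occurrence) c-commands it and carries the same index.
The R-expression is bound → Principle C violation.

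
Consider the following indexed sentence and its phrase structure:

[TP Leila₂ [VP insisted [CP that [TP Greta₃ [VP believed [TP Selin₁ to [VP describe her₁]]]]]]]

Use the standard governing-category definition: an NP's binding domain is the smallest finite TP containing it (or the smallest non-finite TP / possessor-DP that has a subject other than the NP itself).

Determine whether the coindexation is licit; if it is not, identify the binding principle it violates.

Principle B

The two coindexed NPs are *Selin₁* and *her₁*.
*her₁* is a pronoun. Its binding domain is the embedded TP, whose subject is Selin₁.
*Selin₁* c-commands it within that domain and carries the same index.
The pronoun is locally bound → Principle B violation.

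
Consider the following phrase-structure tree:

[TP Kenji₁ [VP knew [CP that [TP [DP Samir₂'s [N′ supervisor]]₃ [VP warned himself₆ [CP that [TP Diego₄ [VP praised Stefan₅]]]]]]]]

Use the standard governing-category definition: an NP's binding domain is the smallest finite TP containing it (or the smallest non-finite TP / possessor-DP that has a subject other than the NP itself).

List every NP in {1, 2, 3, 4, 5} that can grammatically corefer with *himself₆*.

{3}

*himself* is an anaphor, so Principle A applies: it must be bound in its binding domain.
Binding domain of *himself₆*: the embedded TP, whose subject is [Samir₂'s supervisor]₃.
*Kenji₁* c-commands the anaphor but is outside its binding domain → cannot satisfy Principle A.
*Samir₂* does not c-command the anaphor → cannot bind it.
*[Samir₂'s supervisor]₃* c-commands the anaphor within its binding domain → licit binder.
*Diego₄* does not c-command the anaphor → cannot bind it.
*Stefan₅* does not c-command the anaphor → cannot bind it.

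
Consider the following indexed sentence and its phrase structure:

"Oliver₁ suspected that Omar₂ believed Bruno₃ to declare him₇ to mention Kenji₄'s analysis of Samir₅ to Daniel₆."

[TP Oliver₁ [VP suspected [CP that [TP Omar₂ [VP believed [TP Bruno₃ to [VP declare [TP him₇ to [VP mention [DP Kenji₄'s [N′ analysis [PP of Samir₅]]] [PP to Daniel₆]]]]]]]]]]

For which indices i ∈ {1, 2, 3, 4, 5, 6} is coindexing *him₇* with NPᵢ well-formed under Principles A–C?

{1, 2}

*him* is a pronoun, so Principle B applies: it must be free in its binding domain.
Binding domain of *him₇*: the embedded TP, whose subject is Bruno₃.
*Oliver₁* c-commands the pronoun but from outside its binding domain, and is not c-commanded by it → coindexation permitted.
*Omar₂* c-commands the pronoun but from outside its binding domain, and is not c-commanded by it → coindexation permitted.
*Bruno₃* c-commands the pronoun within its binding domain → coindexation would violate Principle B.
*Kenji₄*: the pronoun c-commands this R-expression → coindexation would violate Principle C on *Kenji₄*.
*Samir₅*: the pronoun c-commands this R-expression → coindexation would violate Principle C on *Samir₅*.
*Daniel₆*: the pronoun c-commands this R-expression → coindexation would violate Principle C on *Daniel₆*.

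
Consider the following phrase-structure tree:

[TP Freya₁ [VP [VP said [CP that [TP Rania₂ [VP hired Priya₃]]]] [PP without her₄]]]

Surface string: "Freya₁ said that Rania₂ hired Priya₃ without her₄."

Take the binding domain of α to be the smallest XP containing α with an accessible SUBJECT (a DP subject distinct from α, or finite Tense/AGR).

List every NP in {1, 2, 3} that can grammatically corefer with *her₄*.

*her* is a pronoun, so Principle B applies: it must be free in its binding domain.
Binding domain of *her₄*: the matrix TP, whose subject is Freya₁.
*Freya₁* c-commands the pronoun within its binding domain → coindexation would violate Principle B.
*Rania₂* and the pronoun do not c-command one another → neither Principle B nor Principle C is at stake; coindexation permitted.
*Priya₃* and the pronoun do not c-command one another → neither Principle B nor Principle C is at stake; coindexation permitted.

{2, 3}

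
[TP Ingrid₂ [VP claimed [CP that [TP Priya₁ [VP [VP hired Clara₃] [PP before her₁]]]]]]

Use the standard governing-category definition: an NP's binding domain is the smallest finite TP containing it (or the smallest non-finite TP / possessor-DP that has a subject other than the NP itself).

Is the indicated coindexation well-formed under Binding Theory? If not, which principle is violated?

Principle B

The two coindexed NPs are *Priya₁* and *her₁*.
*her₁* is a pronoun. Its binding domain is the embedded TP, whose subject is Priya₁.
*Priya₁* c-commands it within that domain and carries the same index.
The pronoun is locally bound → Principle B violation.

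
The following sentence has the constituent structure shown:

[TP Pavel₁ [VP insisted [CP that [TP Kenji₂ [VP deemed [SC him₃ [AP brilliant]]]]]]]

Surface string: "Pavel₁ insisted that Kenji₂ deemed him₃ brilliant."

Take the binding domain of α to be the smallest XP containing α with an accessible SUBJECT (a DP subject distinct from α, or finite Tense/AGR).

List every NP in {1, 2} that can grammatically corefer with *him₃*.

{1}

*him* is a pronoun, so Principle B applies: it must be free in its binding domain.
Binding domain of *him₃*: the embedded TP, whose subject is Kenji₂.
*Pavel₁* c-commands the pronoun but from outside its binding domain, and is not c-commanded by it → coindexation permitted.
*Kenji₂* c-commands the pronoun within its binding domain → coindexation would violate Principle B.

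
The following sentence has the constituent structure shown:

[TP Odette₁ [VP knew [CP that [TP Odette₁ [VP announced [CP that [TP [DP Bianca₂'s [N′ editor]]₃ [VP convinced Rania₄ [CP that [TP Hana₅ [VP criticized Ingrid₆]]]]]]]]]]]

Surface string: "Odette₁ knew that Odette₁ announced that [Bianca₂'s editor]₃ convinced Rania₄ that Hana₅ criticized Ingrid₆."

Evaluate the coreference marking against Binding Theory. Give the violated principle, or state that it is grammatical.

The two coindexed NPs are *Odette₁* (the higher occurrence) and *Odette₁* (the lower occurrence).
*Odette₁* (the lower occurrence) is an R-expression. Principle C requires it to be free everywhere.
*Odette₁* (the higher occurrence) c-commands it and carries the same index.
The R-expression is bound → Principle C violation.

Principle C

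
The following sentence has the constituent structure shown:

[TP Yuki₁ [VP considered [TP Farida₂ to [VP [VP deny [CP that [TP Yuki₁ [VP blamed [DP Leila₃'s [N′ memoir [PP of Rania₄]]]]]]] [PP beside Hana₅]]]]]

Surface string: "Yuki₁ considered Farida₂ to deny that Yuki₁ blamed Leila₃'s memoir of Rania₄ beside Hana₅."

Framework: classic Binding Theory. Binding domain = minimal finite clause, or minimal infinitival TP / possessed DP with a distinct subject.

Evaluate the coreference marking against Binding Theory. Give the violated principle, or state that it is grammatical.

The two coindexed NPs are *Yuki₁* (the higher occurrence) and *Yuki₁* (the lower occurrence).
*Yuki₁* (the lower occurrence) is an R-expression. Principle C requires it to be free everywhere.
*Yuki₁* (the higher occurrence) c-commands it and carries the same index.
The R-expression is bound → Principle C violation.

Principle C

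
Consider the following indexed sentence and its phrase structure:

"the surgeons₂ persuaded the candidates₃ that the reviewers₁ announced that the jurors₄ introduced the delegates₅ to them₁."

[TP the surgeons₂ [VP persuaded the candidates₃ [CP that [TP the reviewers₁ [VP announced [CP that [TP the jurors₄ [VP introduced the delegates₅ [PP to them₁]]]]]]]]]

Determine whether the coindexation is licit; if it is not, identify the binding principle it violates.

grammatical

The two coindexed NPs are *the reviewers₁* and *them₁*.
*them₁* is a pronoun; its binding domain is the embedded TP, whose subject is the jurors₄. Within that domain it is c-commanded only by *the jurors₄*, *the delegates₅*, which carry a different index — the pronoun is free locally, so Principle B holds.
*the reviewers₁* is an R-expression; *them₁* does not c-command it, and no other NP shares its index, so Principle C is satisfied.
All principles are respected.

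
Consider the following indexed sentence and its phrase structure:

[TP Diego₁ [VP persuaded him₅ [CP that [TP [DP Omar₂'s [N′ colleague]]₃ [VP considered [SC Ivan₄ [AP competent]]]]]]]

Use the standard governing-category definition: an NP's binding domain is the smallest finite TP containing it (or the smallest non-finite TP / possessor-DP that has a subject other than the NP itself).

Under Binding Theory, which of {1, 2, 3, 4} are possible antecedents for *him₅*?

*him* is a pronoun, so Principle B applies: it must be free in its binding domain.
Binding domain of *him₅*: the matrix TP, whose subject is Diego₁.
*Diego₁* c-commands the pronoun within its binding domain → coindexation would violate Principle B.
*Omar₂*: the pronoun c-commands this R-expression → coindexation would violate Principle C on *Omar₂*.
*[Omar₂'s colleague]₃*: the pronoun c-commands this R-expression → coindexation would violate Principle C on *[Omar₂'s colleague]₃*.
*Ivan₄*: the pronoun c-commands this R-expression → coindexation would violate Principle C on *Ivan₄*.

none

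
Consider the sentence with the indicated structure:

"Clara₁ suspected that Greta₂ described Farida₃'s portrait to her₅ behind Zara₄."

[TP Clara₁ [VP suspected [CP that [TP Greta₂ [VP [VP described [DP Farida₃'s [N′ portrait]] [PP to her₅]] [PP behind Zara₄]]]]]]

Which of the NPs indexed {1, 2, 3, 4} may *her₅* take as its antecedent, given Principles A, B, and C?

*her* is a pronoun, so Principle B applies: it must be free in its binding domain.
Binding domain of *her₅*: the embedded TP, whose subject is Greta₂.
*Clara₁* c-commands the pronoun but from outside its binding domain, and is not c-commanded by it → coindexation permitted.
*Greta₂* c-commands the pronoun within its binding domain → coindexation would violate Principle B.
*Farida₃* and the pronoun do not c-command one another → neither Principle B nor Principle C is at stake; coindexation permitted.
*Zara₄* and the pronoun do not c-command one another → neither Principle B nor Principle C is at stake; coindexation permitted.

{1, 3, 4}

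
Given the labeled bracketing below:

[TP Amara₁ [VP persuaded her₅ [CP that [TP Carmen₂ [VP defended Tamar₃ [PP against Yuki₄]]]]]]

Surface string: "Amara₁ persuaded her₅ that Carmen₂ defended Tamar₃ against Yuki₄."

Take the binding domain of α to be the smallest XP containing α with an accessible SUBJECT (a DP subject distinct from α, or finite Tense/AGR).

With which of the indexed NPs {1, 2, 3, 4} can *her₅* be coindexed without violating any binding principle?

none

*her* is a pronoun, so Principle B applies: it must be free in its binding domain.
Binding domain of *her₅*: the matrix TP, whose subject is Amara₁.
*Amara₁* c-commands the pronoun within its binding domain → coindexation would violate Principle B.
*Carmen₂*: the pronoun c-commands this R-expression → coindexation would violate Principle C on *Carmen₂*.
*Tamar₃*: the pronoun c-commands this R-expression → coindexation would violate Principle C on *Tamar₃*.
*Yuki₄*: the pronoun c-commands this R-expression → coindexation would violate Principle C on *Yuki₄*.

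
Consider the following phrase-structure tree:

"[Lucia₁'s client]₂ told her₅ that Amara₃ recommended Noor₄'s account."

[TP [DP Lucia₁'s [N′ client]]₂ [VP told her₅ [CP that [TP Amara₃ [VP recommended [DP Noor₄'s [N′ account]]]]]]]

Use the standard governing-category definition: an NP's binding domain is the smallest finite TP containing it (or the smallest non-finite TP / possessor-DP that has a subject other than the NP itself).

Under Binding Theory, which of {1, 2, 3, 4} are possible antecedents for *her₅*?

{1}

*her* is a pronoun, so Principle B applies: it must be free in its binding domain.
Binding domain of *her₅*: the matrix TP, whose subject is [Lucia₁'s client]₂.
*Lucia₁* and the pronoun do not c-command one another → neither Principle B nor Principle C is at stake; coindexation permitted.
*[Lucia₁'s client]₂* c-commands the pronoun within its binding domain → coindexation would violate Principle B.
*Amara₃*: the pronoun c-commands this R-expression → coindexation would violate Principle C on *Amara₃*.
*Noor₄*: the pronoun c-commands this R-expression → coindexation would violate Principle C on *Noor₄*.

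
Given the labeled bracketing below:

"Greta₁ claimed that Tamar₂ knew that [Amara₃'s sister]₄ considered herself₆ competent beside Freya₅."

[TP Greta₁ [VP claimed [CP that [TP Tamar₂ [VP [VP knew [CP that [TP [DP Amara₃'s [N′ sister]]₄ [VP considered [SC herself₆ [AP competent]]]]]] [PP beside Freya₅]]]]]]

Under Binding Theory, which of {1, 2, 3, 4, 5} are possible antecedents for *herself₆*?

{4}

*herself* is an anaphor, so Principle A applies: it must be bound in its binding domain.
Binding domain of *herself₆*: the embedded TP, whose subject is [Amara₃'s sister]₄.
*Greta₁* c-commands the anaphor but is outside its binding domain → cannot satisfy Principle A.
*Tamar₂* c-commands the anaphor but is outside its binding domain → cannot satisfy Principle A.
*Amara₃* does not c-command the anaphor → cannot bind it.
*[Amara₃'s sister]₄* c-commands the anaphor within its binding domain → licit binder.
*Freya₅* does not c-command the anaphor → cannot bind it.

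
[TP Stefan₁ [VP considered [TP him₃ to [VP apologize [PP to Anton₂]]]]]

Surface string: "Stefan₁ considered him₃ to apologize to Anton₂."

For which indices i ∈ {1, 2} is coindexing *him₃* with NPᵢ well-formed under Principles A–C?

none

*him* is a pronoun, so Principle B applies: it must be free in its binding domain.
Binding domain of *him₃*: the matrix TP, whose subject is Stefan₁.
*Stefan₁* c-commands the pronoun within its binding domain → coindexation would violate Principle B.
*Anton₂*: the pronoun c-commands this R-expression → coindexation would violate Principle C on *Anton₂*.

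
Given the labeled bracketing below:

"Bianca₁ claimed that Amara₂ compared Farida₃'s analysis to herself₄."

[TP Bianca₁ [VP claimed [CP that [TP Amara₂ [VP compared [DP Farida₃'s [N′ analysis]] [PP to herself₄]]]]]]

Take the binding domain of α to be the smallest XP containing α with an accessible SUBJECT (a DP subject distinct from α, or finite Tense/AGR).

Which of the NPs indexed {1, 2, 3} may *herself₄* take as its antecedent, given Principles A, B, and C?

*herself* is an anaphor, so Principle A applies: it must be bound in its binding domain.
Binding domain of *herself₄*: the embedded TP, whose subject is Amara₂.
*Bianca₁* c-commands the anaphor but is outside its binding domain → cannot satisfy Principle A.
*Amara₂* c-commands the anaphor within its binding domain → licit binder.
*Farida₃* does not c-command the anaphor → cannot bind it.

{2}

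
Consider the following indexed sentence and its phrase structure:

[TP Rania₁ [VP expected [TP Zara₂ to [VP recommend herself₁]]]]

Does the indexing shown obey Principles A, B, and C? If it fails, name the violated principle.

The two coindexed NPs are *Rania₁* and *herself₁*.
*herself₁* is an anaphor. Principle A requires it to be bound within its binding domain — the embedded TP, whose subject is Zara₂.
Within that domain it is c-commanded by *Zara₂*, which does not share its index.
*Rania₁* does c-command the anaphor, but from outside its binding domain.
The anaphor is unbound in its domain → Principle A violation.

Principle A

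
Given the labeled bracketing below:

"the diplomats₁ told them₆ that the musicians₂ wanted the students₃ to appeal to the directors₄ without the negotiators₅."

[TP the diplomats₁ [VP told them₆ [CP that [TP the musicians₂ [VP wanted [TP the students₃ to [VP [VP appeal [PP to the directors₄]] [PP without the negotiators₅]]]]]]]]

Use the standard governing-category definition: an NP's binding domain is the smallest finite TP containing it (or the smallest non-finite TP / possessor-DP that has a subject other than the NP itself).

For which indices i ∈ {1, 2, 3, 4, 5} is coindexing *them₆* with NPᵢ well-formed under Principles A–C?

none

*them* is a pronoun, so Principle B applies: it must be free in its binding domain.
Binding domain of *them₆*: the matrix TP, whose subject is the diplomats₁.
*the diplomats₁* c-commands the pronoun within its binding domain → coindexation would violate Principle B.
*the musicians₂*: the pronoun c-commands this R-expression → coindexation would violate Principle C on *the musicians₂*.
*the students₃*: the pronoun c-commands this R-expression → coindexation would violate Principle C on *the students₃*.
*the directors₄*: the pronoun c-commands this R-expression → coindexation would violate Principle C on *the directors₄*.
*the negotiators₅*: the pronoun c-commands this R-expression → coindexation would violate Principle C on *the negotiators₅*.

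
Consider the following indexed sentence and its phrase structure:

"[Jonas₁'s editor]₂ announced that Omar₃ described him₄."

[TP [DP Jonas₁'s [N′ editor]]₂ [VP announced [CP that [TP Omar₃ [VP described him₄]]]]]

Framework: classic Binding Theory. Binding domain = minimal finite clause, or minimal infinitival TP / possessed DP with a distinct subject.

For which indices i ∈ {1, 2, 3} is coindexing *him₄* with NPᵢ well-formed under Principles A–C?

*him* is a pronoun, so Principle B applies: it must be free in its binding domain.
Binding domain of *him₄*: the embedded TP, whose subject is Omar₃.
*Jonas₁* and the pronoun do not c-command one another → neither Principle B nor Principle C is at stake; coindexation permitted.
*[Jonas₁'s editor]₂* c-commands the pronoun but from outside its binding domain, and is not c-commanded by it → coindexation permitted.
*Omar₃* c-commands the pronoun within its binding domain → coindexation would violate Principle B.

{1, 2}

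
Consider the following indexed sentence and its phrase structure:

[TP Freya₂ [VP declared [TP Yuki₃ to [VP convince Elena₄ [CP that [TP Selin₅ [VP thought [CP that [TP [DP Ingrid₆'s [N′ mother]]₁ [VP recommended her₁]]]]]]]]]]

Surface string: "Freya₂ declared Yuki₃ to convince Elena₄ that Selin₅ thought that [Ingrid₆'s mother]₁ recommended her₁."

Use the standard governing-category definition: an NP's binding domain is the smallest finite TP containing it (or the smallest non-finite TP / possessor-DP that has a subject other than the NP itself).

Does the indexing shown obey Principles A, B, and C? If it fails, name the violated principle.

The two coindexed NPs are *[Ingrid₆'s mother]₁* and *her₁*.
*her₁* is a pronoun. Its binding domain is the embedded TP, whose subject is [Ingrid₆'s mother]₁.
*[Ingrid₆'s mother]₁* c-commands it within that domain and carries the same index.
The pronoun is locally bound → Principle B violation.

Principle B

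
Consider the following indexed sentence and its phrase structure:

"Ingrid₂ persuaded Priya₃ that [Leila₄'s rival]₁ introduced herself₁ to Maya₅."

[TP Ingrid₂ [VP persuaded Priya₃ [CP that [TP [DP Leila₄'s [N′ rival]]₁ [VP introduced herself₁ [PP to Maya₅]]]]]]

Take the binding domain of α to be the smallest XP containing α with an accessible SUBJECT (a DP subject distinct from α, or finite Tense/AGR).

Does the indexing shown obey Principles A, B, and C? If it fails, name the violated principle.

grammatical

The two coindexed NPs are *[Leila₄'s rival]₁* and *herself₁*.
*herself₁* is an anaphor; its binding domain is the embedded TP, whose subject is [Leila₄'s rival]₁. *[Leila₄'s rival]₁* c-commands it within that domain and shares its index, so Principle A is satisfied.
*[Leila₄'s rival]₁* is an R-expression; *herself₁* does not c-command it, and no other NP shares its index, so Principle C is satisfied.
All principles are respected.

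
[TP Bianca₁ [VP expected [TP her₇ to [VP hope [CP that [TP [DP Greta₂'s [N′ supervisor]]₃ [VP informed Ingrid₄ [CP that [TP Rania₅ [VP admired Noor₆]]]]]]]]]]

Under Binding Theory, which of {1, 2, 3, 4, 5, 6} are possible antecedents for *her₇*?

*her* is a pronoun, so Principle B applies: it must be free in its binding domain.
Binding domain of *her₇*: the matrix TP, whose subject is Bianca₁.
*Bianca₁* c-commands the pronoun within its binding domain → coindexation would violate Principle B.
*Greta₂*: the pronoun c-commands this R-expression → coindexation would violate Principle C on *Greta₂*.
*[Greta₂'s supervisor]₃*: the pronoun c-commands this R-expression → coindexation would violate Principle C on *[Greta₂'s supervisor]₃*.
*Ingrid₄*: the pronoun c-commands this R-expression → coindexation would violate Principle C on *Ingrid₄*.
*Rania₅*: the pronoun c-commands this R-expression → coindexation would violate Principle C on *Rania₅*.
*Noor₆*: the pronoun c-commands this R-expression → coindexation would violate Principle C on *Noor₆*.

none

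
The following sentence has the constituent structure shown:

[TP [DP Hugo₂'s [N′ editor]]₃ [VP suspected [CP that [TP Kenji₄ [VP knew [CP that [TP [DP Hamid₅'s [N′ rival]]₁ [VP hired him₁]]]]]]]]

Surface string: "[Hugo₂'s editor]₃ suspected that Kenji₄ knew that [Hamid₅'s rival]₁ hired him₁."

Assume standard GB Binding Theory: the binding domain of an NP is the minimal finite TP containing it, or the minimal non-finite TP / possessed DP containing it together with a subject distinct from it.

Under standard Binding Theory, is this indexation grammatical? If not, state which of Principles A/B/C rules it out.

Principle B

The two coindexed NPs are *[Hamid₅'s rival]₁* and *him₁*.
*him₁* is a pronoun. Its binding domain is the embedded TP, whose subject is [Hamid₅'s rival]₁.
*[Hamid₅'s rival]₁* c-commands it within that domain and carries the same index.
The pronoun is locally bound → Principle B violation.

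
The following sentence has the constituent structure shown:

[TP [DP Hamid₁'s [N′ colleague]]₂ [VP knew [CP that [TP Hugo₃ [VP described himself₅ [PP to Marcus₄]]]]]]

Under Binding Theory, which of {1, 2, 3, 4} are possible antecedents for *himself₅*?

*himself* is an anaphor, so Principle A applies: it must be bound in its binding domain.
Binding domain of *himself₅*: the embedded TP, whose subject is Hugo₃.
*Hamid₁* does not c-command the anaphor → cannot bind it.
*[Hamid₁'s colleague]₂* c-commands the anaphor but is outside its binding domain → cannot satisfy Principle A.
*Hugo₃* c-commands the anaphor within its binding domain → licit binder.
*Marcus₄* does not c-command the anaphor → cannot bind it.

{3}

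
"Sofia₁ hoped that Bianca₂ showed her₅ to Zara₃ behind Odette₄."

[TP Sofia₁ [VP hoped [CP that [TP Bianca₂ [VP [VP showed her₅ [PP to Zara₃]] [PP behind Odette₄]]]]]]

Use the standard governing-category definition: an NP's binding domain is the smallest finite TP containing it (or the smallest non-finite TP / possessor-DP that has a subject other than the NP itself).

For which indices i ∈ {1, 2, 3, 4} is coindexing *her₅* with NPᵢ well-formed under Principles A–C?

*her* is a pronoun, so Principle B applies: it must be free in its binding domain.
Binding domain of *her₅*: the embedded TP, whose subject is Bianca₂.
*Sofia₁* c-commands the pronoun but from outside its binding domain, and is not c-commanded by it → coindexation permitted.
*Bianca₂* c-commands the pronoun within its binding domain → coindexation would violate Principle B.
*Zara₃*: the pronoun c-commands this R-expression → coindexation would violate Principle C on *Zara₃*.
*Odette₄* and the pronoun do not c-command one another → neither Principle B nor Principle C is at stake; coindexation permitted.

{1, 4}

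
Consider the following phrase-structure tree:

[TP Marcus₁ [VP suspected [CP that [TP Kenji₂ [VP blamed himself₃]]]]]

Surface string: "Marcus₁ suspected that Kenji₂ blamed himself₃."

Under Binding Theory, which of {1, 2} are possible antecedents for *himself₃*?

{2}

*himself* is an anaphor, so Principle A applies: it must be bound in its binding domain.
Binding domain of *himself₃*: the embedded TP, whose subject is Kenji₂.
*Marcus₁* c-commands the anaphor but is outside its binding domain → cannot satisfy Principle A.
*Kenji₂* c-commands the anaphor within its binding domain → licit binder.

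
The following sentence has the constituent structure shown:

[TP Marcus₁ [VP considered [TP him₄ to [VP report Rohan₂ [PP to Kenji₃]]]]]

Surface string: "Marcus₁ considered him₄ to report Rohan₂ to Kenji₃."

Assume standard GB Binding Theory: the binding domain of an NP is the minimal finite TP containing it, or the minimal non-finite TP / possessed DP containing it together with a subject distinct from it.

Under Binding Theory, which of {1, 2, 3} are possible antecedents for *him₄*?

none

*him* is a pronoun, so Principle B applies: it must be free in its binding domain.
Binding domain of *him₄*: the matrix TP, whose subject is Marcus₁.
*Marcus₁* c-commands the pronoun within its binding domain → coindexation would violate Principle B.
*Rohan₂*: the pronoun c-commands this R-expression → coindexation would violate Principle C on *Rohan₂*.
*Kenji₃*: the pronoun c-commands this R-expression → coindexation would violate Principle C on *Kenji₃*.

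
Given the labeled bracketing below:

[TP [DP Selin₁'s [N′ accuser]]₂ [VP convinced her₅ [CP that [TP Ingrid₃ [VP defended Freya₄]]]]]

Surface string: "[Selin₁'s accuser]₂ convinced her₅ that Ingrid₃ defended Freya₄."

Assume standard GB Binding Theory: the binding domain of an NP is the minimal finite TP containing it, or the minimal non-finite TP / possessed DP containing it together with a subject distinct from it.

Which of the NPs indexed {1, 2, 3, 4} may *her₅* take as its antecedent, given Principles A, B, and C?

*her* is a pronoun, so Principle B applies: it must be free in its binding domain.
Binding domain of *her₅*: the matrix TP, whose subject is [Selin₁'s accuser]₂.
*Selin₁* and the pronoun do not c-command one another → neither Principle B nor Principle C is at stake; coindexation permitted.
*[Selin₁'s accuser]₂* c-commands the pronoun within its binding domain → coindexation would violate Principle B.
*Ingrid₃*: the pronoun c-commands this R-expression → coindexation would violate Principle C on *Ingrid₃*.
*Freya₄*: the pronoun c-commands this R-expression → coindexation would violate Principle C on *Freya₄*.

{1}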